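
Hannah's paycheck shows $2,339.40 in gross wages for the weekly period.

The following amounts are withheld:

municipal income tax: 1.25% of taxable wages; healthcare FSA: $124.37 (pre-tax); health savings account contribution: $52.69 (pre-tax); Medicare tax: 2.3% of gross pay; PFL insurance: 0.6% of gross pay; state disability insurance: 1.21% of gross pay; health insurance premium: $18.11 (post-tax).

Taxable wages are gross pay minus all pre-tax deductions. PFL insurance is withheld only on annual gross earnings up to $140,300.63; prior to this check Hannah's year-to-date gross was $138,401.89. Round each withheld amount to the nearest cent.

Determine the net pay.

Healthcare FSA: $124.37
Health savings account contribution: $52.69
Pre-tax total = $124.37 + $52.69 = $177.06
Taxable wages = $2,339.40 − $177.06 = $2,162.34
Municipal income tax: $2,162.34 × 0.0125 = $27.03
Medicare tax: $2,339.40 × 0.023 = $53.81
PFL insurance: only $140,300.63 − $138,401.89 = $1,898.74 of this check is subject → $1,898.74 × 0.006 = $11.39
State disability insurance: $2,339.40 × 0.0121 = $28.31
Health insurance premium: $18.11
Total deductions = $124.37 + $52.69 + $27.03 + $53.81 + $11.39 + $28.31 + $18.11 = $315.71
Net pay = $2,339.40 − $315.71 = $2,023.69

$2,023.69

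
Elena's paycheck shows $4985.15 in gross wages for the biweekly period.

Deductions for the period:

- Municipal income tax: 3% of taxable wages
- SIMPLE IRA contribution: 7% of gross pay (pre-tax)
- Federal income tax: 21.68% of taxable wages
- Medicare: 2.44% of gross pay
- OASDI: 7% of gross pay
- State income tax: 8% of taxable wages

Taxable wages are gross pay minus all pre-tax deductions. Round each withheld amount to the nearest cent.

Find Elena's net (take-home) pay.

SIMPLE IRA contribution: $4985.15 × 0.07 = $348.96
Taxable wages = $4985.15 − $348.96 = $4636.19
State income tax: $4636.19 × 0.08 = $370.90
Federal income tax: $4636.19 × 0.2168 = $1005.13
Municipal income tax: $4636.19 × 0.03 = $139.09
Medicare: $4985.15 × 0.0244 = $121.64
OASDI: $4985.15 × 0.07 = $348.96
Total deductions = $348.96 + $370.90 + $1005.13 + $139.09 + $121.64 + $348.96 = $2334.68
Net pay = $4985.15 − $2334.68 = $2650.47

$2650.47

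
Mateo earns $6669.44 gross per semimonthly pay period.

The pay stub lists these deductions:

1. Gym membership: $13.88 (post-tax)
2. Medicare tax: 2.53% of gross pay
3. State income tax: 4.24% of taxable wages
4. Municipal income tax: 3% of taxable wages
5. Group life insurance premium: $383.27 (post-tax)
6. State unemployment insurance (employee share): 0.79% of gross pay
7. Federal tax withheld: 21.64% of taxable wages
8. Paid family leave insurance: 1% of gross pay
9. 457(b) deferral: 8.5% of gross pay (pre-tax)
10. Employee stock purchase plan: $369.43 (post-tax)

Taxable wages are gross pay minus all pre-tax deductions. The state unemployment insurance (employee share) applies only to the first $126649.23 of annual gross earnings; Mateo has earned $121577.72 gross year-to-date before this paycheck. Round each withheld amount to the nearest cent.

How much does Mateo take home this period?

457(b) deferral: $6669.44 × 0.085 = $566.90
Taxable wages = $6669.44 − $566.90 = $6102.54
Municipal income tax: $6102.54 × 0.03 = $183.08
Federal tax withheld: $6102.54 × 0.2164 = $1320.59
State income tax: $6102.54 × 0.0424 = $258.75
Medicare tax: $6669.44 × 0.0253 = $168.74
State unemployment insurance (employee share): only $126649.23 − $121577.72 = $5071.51 of this check is subject → $5071.51 × 0.0079 = $40.06
Paid family leave insurance: $6669.44 × 0.01 = $66.69
Employee stock purchase plan: $369.43
Group life insurance premium: $383.27
Gym membership: $13.88
Total deductions = $566.90 + $183.08 + $1320.59 + $258.75 + $168.74 + $40.06 + $66.69 + $369.43 + $383.27 + $13.88 = $3371.39
Net pay = $6669.44 − $3371.39 = $3298.05

$3298.05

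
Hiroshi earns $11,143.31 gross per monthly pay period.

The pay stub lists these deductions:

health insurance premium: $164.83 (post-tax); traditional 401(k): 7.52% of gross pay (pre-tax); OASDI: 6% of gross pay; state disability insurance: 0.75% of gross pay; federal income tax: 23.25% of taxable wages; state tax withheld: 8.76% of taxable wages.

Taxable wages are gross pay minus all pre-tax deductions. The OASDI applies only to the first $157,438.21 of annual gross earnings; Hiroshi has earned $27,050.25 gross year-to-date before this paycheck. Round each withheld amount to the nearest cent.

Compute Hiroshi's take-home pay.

Traditional 401(k): $11,143.31 × 0.0752 = $837.98
Taxable wages = $11,143.31 − $837.98 = $10,305.33
Federal income tax: $10,305.33 × 0.2325 = $2,395.99
State tax withheld: $10,305.33 × 0.0876 = $902.75
State disability insurance: $11,143.31 × 0.0075 = $83.57
OASDI: cap not yet reached, full $11,143.31 is subject → $11,143.31 × 0.06 = $668.60
Health insurance premium: $164.83
Total deductions = $837.98 + $2,395.99 + $902.75 + $83.57 + $668.60 + $164.83 = $5,053.72
Net pay = $11,143.31 − $5,053.72 = $6,089.59

$6,089.59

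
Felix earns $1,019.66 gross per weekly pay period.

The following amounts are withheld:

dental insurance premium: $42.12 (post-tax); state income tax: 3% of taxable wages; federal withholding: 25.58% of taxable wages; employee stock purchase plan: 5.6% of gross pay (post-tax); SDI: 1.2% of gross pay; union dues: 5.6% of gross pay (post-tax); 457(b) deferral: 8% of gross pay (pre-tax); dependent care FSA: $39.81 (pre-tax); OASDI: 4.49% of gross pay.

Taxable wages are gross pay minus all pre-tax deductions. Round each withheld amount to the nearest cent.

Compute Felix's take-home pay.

457(b) deferral: $1,019.66 × 0.08 = $81.57
Dependent care FSA: $39.81
Pre-tax total = $81.57 + $39.81 = $121.38
Taxable wages = $1,019.66 − $121.38 = $898.28
Federal withholding: $898.28 × 0.2558 = $229.78
State income tax: $898.28 × 0.03 = $26.95
SDI: $1,019.66 × 0.012 = $12.24
OASDI: $1,019.66 × 0.0449 = $45.78
Employee stock purchase plan: $1,019.66 × 0.056 = $57.10
Union dues: $1,019.66 × 0.056 = $57.10
Dental insurance premium: $42.12
Total deductions = $81.57 + $39.81 + $229.78 + $26.95 + $12.24 + $45.78 + $57.10 + $57.10 + $42.12 = $592.45
Net pay = $1,019.66 − $592.45 = $427.21

$427.21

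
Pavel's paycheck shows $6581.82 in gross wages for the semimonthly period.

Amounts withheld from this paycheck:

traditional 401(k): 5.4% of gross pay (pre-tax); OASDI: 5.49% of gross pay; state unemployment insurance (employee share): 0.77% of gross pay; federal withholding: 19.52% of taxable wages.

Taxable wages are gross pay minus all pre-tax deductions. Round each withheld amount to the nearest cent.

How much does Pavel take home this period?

$4598.99

Traditional 401(k): $6581.82 × 0.054 = $355.42
Taxable wages = $6581.82 − $355.42 = $6226.40
Federal withholding: $6226.40 × 0.1952 = $1215.39
State unemployment insurance (employee share): $6581.82 × 0.0077 = $50.68
OASDI: $6581.82 × 0.0549 = $361.34
Total deductions = $355.42 + $1215.39 + $50.68 + $361.34 = $1982.83
Net pay = $6581.82 − $1982.83 = $4598.99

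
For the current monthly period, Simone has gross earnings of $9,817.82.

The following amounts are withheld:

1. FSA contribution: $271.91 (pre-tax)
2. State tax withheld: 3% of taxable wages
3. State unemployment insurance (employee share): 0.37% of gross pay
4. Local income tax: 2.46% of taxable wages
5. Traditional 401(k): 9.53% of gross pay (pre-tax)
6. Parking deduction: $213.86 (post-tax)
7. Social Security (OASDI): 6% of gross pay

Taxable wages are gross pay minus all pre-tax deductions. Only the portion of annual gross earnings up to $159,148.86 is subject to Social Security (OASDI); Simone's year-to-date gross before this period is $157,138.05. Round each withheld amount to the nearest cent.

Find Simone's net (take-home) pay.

Traditional 401(k): $9,817.82 × 0.0953 = $935.64
FSA contribution: $271.91
Pre-tax total = $935.64 + $271.91 = $1,207.55
Taxable wages = $9,817.82 − $1,207.55 = $8,610.27
State tax withheld: $8,610.27 × 0.03 = $258.31
Local income tax: $8,610.27 × 0.0246 = $211.81
Social Security (OASDI): only $159,148.86 − $157,138.05 = $2,010.81 of this check is subject → $2,010.81 × 0.06 = $120.65
State unemployment insurance (employee share): $9,817.82 × 0.0037 = $36.33
Parking deduction: $213.86
Total deductions = $935.64 + $271.91 + $258.31 + $211.81 + $120.65 + $36.33 + $213.86 = $2,048.51
Net pay = $9,817.82 − $2,048.51 = $7,769.31

$7,769.31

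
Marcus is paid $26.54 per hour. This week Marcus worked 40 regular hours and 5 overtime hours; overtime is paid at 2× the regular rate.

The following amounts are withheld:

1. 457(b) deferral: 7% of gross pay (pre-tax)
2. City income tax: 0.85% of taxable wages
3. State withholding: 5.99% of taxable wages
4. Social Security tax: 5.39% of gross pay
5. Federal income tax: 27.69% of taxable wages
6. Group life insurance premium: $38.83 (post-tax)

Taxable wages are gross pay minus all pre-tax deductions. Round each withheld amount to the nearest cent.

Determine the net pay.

$697.61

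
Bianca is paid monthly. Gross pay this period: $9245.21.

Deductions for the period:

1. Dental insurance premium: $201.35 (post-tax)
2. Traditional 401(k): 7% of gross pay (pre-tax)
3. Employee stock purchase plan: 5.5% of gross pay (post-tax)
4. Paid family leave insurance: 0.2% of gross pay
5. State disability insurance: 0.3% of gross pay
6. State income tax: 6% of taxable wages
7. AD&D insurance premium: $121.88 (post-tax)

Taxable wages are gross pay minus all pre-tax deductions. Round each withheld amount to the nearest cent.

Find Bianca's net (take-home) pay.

$7204.22

Traditional 401(k): $9245.21 × 0.07 = $647.16
Taxable wages = $9245.21 − $647.16 = $8598.05
State income tax: $8598.05 × 0.06 = $515.88
State disability insurance: $9245.21 × 0.003 = $27.74
Paid family leave insurance: $9245.21 × 0.002 = $18.49
Dental insurance premium: $201.35
Employee stock purchase plan: $9245.21 × 0.055 = $508.49
AD&D insurance premium: $121.88
Total deductions = $647.16 + $515.88 + $27.74 + $18.49 + $201.35 + $508.49 + $121.88 = $2040.99
Net pay = $9245.21 − $2040.99 = $7204.22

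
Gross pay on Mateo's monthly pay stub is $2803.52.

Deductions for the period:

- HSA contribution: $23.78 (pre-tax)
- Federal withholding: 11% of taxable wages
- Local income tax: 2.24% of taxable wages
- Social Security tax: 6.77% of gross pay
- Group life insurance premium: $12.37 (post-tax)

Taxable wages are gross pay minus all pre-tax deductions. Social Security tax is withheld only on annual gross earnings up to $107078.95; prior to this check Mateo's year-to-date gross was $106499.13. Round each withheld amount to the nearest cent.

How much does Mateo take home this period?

HSA contribution: $23.78
Taxable wages = $2803.52 − $23.78 = $2779.74
Local income tax: $2779.74 × 0.0224 = $62.27
Federal withholding: $2779.74 × 0.11 = $305.77
Social Security tax: only $107078.95 − $106499.13 = $579.82 of this check is subject → $579.82 × 0.0677 = $39.25
Group life insurance premium: $12.37
Total deductions = $23.78 + $62.27 + $305.77 + $39.25 + $12.37 = $443.44
Net pay = $2803.52 − $443.44 = $2360.08

$2360.08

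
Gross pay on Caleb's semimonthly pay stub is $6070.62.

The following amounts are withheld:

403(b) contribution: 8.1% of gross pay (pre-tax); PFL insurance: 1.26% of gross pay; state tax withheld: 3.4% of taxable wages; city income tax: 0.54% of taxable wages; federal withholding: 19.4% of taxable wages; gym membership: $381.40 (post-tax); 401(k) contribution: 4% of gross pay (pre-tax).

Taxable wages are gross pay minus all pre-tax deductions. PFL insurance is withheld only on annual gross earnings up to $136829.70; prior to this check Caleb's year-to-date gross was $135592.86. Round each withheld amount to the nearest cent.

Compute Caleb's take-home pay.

401(k) contribution: $6070.62 × 0.04 = $242.82
403(b) contribution: $6070.62 × 0.081 = $491.72
Pre-tax total = $242.82 + $491.72 = $734.54
Taxable wages = $6070.62 − $734.54 = $5336.08
Federal withholding: $5336.08 × 0.194 = $1035.20
City income tax: $5336.08 × 0.0054 = $28.81
State tax withheld: $5336.08 × 0.034 = $181.43
PFL insurance: only $136829.70 − $135592.86 = $1236.84 of this check is subject → $1236.84 × 0.0126 = $15.58
Gym membership: $381.40
Total deductions = $242.82 + $491.72 + $1035.20 + $28.81 + $181.43 + $15.58 + $381.40 = $2376.96
Net pay = $6070.62 − $2376.96 = $3693.66

$3693.66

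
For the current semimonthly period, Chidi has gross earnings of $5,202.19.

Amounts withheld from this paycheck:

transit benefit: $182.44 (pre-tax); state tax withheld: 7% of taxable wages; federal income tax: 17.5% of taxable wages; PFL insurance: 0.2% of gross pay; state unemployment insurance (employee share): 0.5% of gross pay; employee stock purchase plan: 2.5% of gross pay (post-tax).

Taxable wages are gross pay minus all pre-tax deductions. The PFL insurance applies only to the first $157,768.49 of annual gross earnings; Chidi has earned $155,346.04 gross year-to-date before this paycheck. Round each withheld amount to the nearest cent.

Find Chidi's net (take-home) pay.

$3,629.01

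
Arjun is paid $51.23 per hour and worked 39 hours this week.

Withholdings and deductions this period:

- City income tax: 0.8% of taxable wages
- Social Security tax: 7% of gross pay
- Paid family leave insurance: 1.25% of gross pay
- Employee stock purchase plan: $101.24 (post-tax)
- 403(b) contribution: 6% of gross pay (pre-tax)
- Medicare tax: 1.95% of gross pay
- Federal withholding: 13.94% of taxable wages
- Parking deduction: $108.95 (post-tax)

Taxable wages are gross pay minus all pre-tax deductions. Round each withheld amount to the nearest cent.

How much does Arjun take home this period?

Gross pay: 39 × $51.23 = $1997.97
403(b) contribution: $1997.97 × 0.06 = $119.88
Taxable wages = $1997.97 − $119.88 = $1878.09
City income tax: $1878.09 × 0.008 = $15.02
Federal withholding: $1878.09 × 0.1394 = $261.81
Medicare tax: $1997.97 × 0.0195 = $38.96
Paid family leave insurance: $1997.97 × 0.0125 = $24.97
Social Security tax: $1997.97 × 0.07 = $139.86
Employee stock purchase plan: $101.24
Parking deduction: $108.95
Total deductions = $119.88 + $15.02 + $261.81 + $38.96 + $24.97 + $139.86 + $101.24 + $108.95 = $810.69
Net pay = $1997.97 − $810.69 = $1187.28

$1187.28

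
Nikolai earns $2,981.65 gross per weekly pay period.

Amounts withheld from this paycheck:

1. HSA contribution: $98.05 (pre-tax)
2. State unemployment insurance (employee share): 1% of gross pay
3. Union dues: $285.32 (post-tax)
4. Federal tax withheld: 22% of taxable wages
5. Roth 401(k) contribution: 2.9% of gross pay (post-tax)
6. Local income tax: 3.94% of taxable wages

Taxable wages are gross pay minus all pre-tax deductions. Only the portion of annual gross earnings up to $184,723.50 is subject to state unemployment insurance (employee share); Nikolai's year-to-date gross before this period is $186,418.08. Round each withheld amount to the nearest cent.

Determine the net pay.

HSA contribution: $98.05
Taxable wages = $2,981.65 − $98.05 = $2,883.60
Local income tax: $2,883.60 × 0.0394 = $113.61
Federal tax withheld: $2,883.60 × 0.22 = $634.39
State unemployment insurance (employee share): annual cap $184,723.50 already reached (YTD $186,418.08), so $0.00
Roth 401(k) contribution: $2,981.65 × 0.029 = $86.47
Union dues: $285.32
Total deductions = $98.05 + $113.61 + $634.39 + $0.00 + $86.47 + $285.32 = $1,217.84
Net pay = $2,981.65 − $1,217.84 = $1,763.81

$1,763.81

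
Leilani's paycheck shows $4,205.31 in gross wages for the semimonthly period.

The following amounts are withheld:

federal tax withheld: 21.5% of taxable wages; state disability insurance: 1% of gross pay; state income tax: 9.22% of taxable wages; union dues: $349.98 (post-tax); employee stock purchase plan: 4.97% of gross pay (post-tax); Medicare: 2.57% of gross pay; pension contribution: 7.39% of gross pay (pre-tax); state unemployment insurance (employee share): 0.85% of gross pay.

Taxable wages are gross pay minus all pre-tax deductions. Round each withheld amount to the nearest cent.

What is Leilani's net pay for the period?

$1,953.27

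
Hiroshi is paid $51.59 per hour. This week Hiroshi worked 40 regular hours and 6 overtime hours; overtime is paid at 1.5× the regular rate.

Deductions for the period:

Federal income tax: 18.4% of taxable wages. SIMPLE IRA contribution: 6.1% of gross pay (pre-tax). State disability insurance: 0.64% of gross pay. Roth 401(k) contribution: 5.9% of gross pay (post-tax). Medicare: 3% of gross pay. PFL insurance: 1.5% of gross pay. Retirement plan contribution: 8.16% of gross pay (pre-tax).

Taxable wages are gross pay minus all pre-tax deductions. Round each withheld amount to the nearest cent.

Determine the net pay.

$1,489.53

Regular pay: 40 × $51.59 = $2,063.60
Overtime pay: 6 × $51.59 × 1.5 = $464.31
Gross pay = $2,063.60 + $464.31 = $2,527.91
Retirement plan contribution: $2,527.91 × 0.0816 = $206.28
SIMPLE IRA contribution: $2,527.91 × 0.061 = $154.20
Pre-tax total = $206.28 + $154.20 = $360.48
Taxable wages = $2,527.91 − $360.48 = $2,167.43
Federal income tax: $2,167.43 × 0.184 = $398.81
PFL insurance: $2,527.91 × 0.015 = $37.92
State disability insurance: $2,527.91 × 0.0064 = $16.18
Medicare: $2,527.91 × 0.03 = $75.84
Roth 401(k) contribution: $2,527.91 × 0.059 = $149.15
Total deductions = $206.28 + $154.20 + $398.81 + $37.92 + $16.18 + $75.84 + $149.15 = $1,038.38
Net pay = $2,527.91 − $1,038.38 = $1,489.53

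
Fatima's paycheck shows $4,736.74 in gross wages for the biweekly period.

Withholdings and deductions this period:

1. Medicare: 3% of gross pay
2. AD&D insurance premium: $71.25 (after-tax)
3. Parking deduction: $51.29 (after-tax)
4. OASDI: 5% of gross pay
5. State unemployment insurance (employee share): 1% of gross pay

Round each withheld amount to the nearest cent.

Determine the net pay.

$4,187.89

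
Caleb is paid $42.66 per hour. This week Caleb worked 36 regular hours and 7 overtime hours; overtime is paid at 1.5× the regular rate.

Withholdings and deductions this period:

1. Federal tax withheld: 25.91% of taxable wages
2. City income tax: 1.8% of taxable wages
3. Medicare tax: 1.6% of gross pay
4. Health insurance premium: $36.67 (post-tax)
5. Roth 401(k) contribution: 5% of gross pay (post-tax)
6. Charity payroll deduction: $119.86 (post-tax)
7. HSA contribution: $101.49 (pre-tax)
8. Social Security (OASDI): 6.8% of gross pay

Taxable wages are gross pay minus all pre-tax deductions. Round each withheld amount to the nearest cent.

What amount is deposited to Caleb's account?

$938.30

Regular pay: 36 × $42.66 = $1,535.76
Overtime pay: 7 × $42.66 × 1.5 = $447.93
Gross pay = $1,535.76 + $447.93 = $1,983.69
HSA contribution: $101.49
Taxable wages = $1,983.69 − $101.49 = $1,882.20
City income tax: $1,882.20 × 0.018 = $33.88
Federal tax withheld: $1,882.20 × 0.2591 = $487.68
Medicare tax: $1,983.69 × 0.016 = $31.74
Social Security (OASDI): $1,983.69 × 0.068 = $134.89
Health insurance premium: $36.67
Charity payroll deduction: $119.86
Roth 401(k) contribution: $1,983.69 × 0.05 = $99.18
Total deductions = $101.49 + $33.88 + $487.68 + $31.74 + $134.89 + $36.67 + $119.86 + $99.18 = $1,045.39
Net pay = $1,983.69 − $1,045.39 = $938.30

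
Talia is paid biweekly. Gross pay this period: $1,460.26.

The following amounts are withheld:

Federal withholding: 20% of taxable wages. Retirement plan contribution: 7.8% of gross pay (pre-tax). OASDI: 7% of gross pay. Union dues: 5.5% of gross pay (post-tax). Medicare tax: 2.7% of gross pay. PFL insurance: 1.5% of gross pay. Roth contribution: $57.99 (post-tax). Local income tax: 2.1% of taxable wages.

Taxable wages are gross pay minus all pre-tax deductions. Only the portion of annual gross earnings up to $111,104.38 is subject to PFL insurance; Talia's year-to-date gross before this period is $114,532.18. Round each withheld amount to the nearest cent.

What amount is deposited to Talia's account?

$768.87

Retirement plan contribution: $1,460.26 × 0.078 = $113.90
Taxable wages = $1,460.26 − $113.90 = $1,346.36
Federal withholding: $1,346.36 × 0.2 = $269.27
Local income tax: $1,346.36 × 0.021 = $28.27
PFL insurance: annual cap $111,104.38 already reached (YTD $114,532.18), so $0.00
OASDI: $1,460.26 × 0.07 = $102.22
Medicare tax: $1,460.26 × 0.027 = $39.43
Roth contribution: $57.99
Union dues: $1,460.26 × 0.055 = $80.31
Total deductions = $113.90 + $269.27 + $28.27 + $0.00 + $102.22 + $39.43 + $57.99 + $80.31 = $691.39
Net pay = $1,460.26 − $691.39 = $768.87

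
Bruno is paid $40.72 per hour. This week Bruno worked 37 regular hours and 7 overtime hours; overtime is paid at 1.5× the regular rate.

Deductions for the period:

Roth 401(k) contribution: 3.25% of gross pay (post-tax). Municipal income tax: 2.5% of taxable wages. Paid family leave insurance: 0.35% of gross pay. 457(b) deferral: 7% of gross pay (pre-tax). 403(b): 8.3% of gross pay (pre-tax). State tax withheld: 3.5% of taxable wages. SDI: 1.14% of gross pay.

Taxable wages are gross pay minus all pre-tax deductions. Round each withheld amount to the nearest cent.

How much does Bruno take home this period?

$1,448.29

Regular pay: 37 × $40.72 = $1,506.64
Overtime pay: 7 × $40.72 × 1.5 = $427.56
Gross pay = $1,506.64 + $427.56 = $1,934.20
403(b): $1,934.20 × 0.083 = $160.54
457(b) deferral: $1,934.20 × 0.07 = $135.39
Pre-tax total = $160.54 + $135.39 = $295.93
Taxable wages = $1,934.20 − $295.93 = $1,638.27
Municipal income tax: $1,638.27 × 0.025 = $40.96
State tax withheld: $1,638.27 × 0.035 = $57.34
SDI: $1,934.20 × 0.0114 = $22.05
Paid family leave insurance: $1,934.20 × 0.0035 = $6.77
Roth 401(k) contribution: $1,934.20 × 0.0325 = $62.86
Total deductions = $160.54 + $135.39 + $40.96 + $57.34 + $22.05 + $6.77 + $62.86 = $485.91
Net pay = $1,934.20 − $485.91 = $1,448.29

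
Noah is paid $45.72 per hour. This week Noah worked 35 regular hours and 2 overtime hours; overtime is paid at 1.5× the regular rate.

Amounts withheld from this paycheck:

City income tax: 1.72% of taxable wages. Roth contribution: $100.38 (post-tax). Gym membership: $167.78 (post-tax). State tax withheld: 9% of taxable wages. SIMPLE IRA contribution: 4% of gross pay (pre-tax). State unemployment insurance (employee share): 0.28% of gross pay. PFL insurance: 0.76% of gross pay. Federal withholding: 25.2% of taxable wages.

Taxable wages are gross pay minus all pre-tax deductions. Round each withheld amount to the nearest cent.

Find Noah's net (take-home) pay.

$782.55

Regular pay: 35 × $45.72 = $1,600.20
Overtime pay: 2 × $45.72 × 1.5 = $137.16
Gross pay = $1,600.20 + $137.16 = $1,737.36
SIMPLE IRA contribution: $1,737.36 × 0.04 = $69.49
Taxable wages = $1,737.36 − $69.49 = $1,667.87
City income tax: $1,667.87 × 0.0172 = $28.69
State tax withheld: $1,667.87 × 0.09 = $150.11
Federal withholding: $1,667.87 × 0.252 = $420.30
PFL insurance: $1,737.36 × 0.0076 = $13.20
State unemployment insurance (employee share): $1,737.36 × 0.0028 = $4.86
Roth contribution: $100.38
Gym membership: $167.78
Total deductions = $69.49 + $28.69 + $150.11 + $420.30 + $13.20 + $4.86 + $100.38 + $167.78 = $954.81
Net pay = $1,737.36 − $954.81 = $782.55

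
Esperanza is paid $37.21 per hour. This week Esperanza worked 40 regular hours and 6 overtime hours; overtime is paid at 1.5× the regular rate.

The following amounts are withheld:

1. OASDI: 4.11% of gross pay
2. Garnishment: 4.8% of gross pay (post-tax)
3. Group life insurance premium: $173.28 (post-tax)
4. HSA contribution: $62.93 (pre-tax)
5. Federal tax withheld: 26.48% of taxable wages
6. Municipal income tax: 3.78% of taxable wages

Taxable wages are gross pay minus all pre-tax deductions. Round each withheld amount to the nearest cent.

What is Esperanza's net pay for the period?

Regular pay: 40 × $37.21 = $1488.40
Overtime pay: 6 × $37.21 × 1.5 = $334.89
Gross pay = $1488.40 + $334.89 = $1823.29
HSA contribution: $62.93
Taxable wages = $1823.29 − $62.93 = $1760.36
Federal tax withheld: $1760.36 × 0.2648 = $466.14
Municipal income tax: $1760.36 × 0.0378 = $66.54
OASDI: $1823.29 × 0.0411 = $74.94
Group life insurance premium: $173.28
Garnishment: $1823.29 × 0.048 = $87.52
Total deductions = $62.93 + $466.14 + $66.54 + $74.94 + $173.28 + $87.52 = $931.35
Net pay = $1823.29 − $931.35 = $891.94

$891.94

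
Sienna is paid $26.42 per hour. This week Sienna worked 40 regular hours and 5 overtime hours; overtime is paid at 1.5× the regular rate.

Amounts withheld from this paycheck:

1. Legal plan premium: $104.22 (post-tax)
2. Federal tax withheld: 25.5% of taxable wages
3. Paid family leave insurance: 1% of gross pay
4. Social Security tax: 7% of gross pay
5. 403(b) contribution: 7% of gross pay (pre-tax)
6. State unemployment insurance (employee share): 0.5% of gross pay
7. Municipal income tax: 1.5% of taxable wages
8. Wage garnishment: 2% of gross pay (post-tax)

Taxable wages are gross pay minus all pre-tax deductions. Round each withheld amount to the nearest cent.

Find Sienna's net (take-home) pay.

$615.99

Regular pay: 40 × $26.42 = $1,056.80
Overtime pay: 5 × $26.42 × 1.5 = $198.15
Gross pay = $1,056.80 + $198.15 = $1,254.95
403(b) contribution: $1,254.95 × 0.07 = $87.85
Taxable wages = $1,254.95 − $87.85 = $1,167.10
Municipal income tax: $1,167.10 × 0.015 = $17.51
Federal tax withheld: $1,167.10 × 0.255 = $297.61
State unemployment insurance (employee share): $1,254.95 × 0.005 = $6.27
Paid family leave insurance: $1,254.95 × 0.01 = $12.55
Social Security tax: $1,254.95 × 0.07 = $87.85
Legal plan premium: $104.22
Wage garnishment: $1,254.95 × 0.02 = $25.10
Total deductions = $87.85 + $17.51 + $297.61 + $6.27 + $12.55 + $87.85 + $104.22 + $25.10 = $638.96
Net pay = $1,254.95 − $638.96 = $615.99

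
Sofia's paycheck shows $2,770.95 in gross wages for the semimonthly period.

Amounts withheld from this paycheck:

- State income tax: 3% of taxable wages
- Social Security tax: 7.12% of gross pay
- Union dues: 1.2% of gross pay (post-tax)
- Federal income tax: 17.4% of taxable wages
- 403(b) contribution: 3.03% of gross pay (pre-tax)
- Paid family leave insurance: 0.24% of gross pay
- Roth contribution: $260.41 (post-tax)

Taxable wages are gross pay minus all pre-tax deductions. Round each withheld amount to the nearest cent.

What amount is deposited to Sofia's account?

$1,641.24

403(b) contribution: $2,770.95 × 0.0303 = $83.96
Taxable wages = $2,770.95 − $83.96 = $2,686.99
State income tax: $2,686.99 × 0.03 = $80.61
Federal income tax: $2,686.99 × 0.174 = $467.54
Social Security tax: $2,770.95 × 0.0712 = $197.29
Paid family leave insurance: $2,770.95 × 0.0024 = $6.65
Roth contribution: $260.41
Union dues: $2,770.95 × 0.012 = $33.25
Total deductions = $83.96 + $80.61 + $467.54 + $197.29 + $6.65 + $260.41 + $33.25 = $1,129.71
Net pay = $2,770.95 − $1,129.71 = $1,641.24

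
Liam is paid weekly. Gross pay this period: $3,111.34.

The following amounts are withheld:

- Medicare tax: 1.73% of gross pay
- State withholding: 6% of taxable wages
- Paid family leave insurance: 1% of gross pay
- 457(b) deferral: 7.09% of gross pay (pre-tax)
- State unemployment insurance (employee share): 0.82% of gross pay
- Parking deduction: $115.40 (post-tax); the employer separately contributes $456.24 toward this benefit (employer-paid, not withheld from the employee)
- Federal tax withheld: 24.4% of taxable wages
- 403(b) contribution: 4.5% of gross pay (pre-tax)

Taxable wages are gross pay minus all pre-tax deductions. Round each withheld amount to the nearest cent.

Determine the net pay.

403(b) contribution: $3,111.34 × 0.045 = $140.01
457(b) deferral: $3,111.34 × 0.0709 = $220.59
Pre-tax total = $140.01 + $220.59 = $360.60
Taxable wages = $3,111.34 − $360.60 = $2,750.74
State withholding: $2,750.74 × 0.06 = $165.04
Federal tax withheld: $2,750.74 × 0.244 = $671.18
State unemployment insurance (employee share): $3,111.34 × 0.0082 = $25.51
Medicare tax: $3,111.34 × 0.0173 = $53.83
Paid family leave insurance: $3,111.34 × 0.01 = $31.11
Parking deduction: $115.40
(Employer's $456.24 toward parking deduction is not withheld from the employee.)
Total deductions = $140.01 + $220.59 + $165.04 + $671.18 + $25.51 + $53.83 + $31.11 + $115.40 = $1,422.67
Net pay = $3,111.34 − $1,422.67 = $1,688.67

$1,688.67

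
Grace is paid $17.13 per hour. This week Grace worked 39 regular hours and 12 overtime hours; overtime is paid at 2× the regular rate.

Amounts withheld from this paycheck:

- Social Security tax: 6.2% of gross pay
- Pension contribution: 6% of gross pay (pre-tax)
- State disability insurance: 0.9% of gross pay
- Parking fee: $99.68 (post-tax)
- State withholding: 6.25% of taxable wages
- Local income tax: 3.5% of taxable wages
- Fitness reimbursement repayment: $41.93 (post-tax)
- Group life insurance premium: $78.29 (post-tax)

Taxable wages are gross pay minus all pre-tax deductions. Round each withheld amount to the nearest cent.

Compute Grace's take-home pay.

Regular pay: 39 × $17.13 = $668.07
Overtime pay: 12 × $17.13 × 2 = $411.12
Gross pay = $668.07 + $411.12 = $1,079.19
Pension contribution: $1,079.19 × 0.06 = $64.75
Taxable wages = $1,079.19 − $64.75 = $1,014.44
Local income tax: $1,014.44 × 0.035 = $35.51
State withholding: $1,014.44 × 0.0625 = $63.40
State disability insurance: $1,079.19 × 0.009 = $9.71
Social Security tax: $1,079.19 × 0.062 = $66.91
Parking fee: $99.68
Group life insurance premium: $78.29
Fitness reimbursement repayment: $41.93
Total deductions = $64.75 + $35.51 + $63.40 + $9.71 + $66.91 + $99.68 + $78.29 + $41.93 = $460.18
Net pay = $1,079.19 − $460.18 = $619.01

$619.01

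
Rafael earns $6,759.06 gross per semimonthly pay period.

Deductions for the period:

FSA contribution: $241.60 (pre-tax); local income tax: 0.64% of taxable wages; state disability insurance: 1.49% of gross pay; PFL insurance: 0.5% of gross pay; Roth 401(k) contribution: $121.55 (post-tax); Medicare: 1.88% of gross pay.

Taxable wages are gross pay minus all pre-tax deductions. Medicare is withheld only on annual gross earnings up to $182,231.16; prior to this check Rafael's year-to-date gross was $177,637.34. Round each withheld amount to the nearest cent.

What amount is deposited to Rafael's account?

$6,133.33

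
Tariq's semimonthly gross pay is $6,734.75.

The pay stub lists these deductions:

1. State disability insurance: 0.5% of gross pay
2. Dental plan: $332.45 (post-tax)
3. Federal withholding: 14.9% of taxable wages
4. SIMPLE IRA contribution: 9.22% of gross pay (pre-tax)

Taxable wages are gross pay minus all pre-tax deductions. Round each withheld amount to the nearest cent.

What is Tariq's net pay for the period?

SIMPLE IRA contribution: $6,734.75 × 0.0922 = $620.94
Taxable wages = $6,734.75 − $620.94 = $6,113.81
Federal withholding: $6,113.81 × 0.149 = $910.96
State disability insurance: $6,734.75 × 0.005 = $33.67
Dental plan: $332.45
Total deductions = $620.94 + $910.96 + $33.67 + $332.45 = $1,898.02
Net pay = $6,734.75 − $1,898.02 = $4,836.73

$4,836.73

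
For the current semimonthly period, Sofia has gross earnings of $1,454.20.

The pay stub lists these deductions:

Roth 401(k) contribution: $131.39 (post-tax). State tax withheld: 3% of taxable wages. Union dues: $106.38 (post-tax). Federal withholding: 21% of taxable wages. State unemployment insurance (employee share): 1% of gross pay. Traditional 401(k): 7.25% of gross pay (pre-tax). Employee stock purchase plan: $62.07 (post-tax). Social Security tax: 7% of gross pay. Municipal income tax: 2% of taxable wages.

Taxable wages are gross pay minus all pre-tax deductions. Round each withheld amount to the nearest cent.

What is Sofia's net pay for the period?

Traditional 401(k): $1,454.20 × 0.0725 = $105.43
Taxable wages = $1,454.20 − $105.43 = $1,348.77
State tax withheld: $1,348.77 × 0.03 = $40.46
Municipal income tax: $1,348.77 × 0.02 = $26.98
Federal withholding: $1,348.77 × 0.21 = $283.24
Social Security tax: $1,454.20 × 0.07 = $101.79
State unemployment insurance (employee share): $1,454.20 × 0.01 = $14.54
Roth 401(k) contribution: $131.39
Union dues: $106.38
Employee stock purchase plan: $62.07
Total deductions = $105.43 + $40.46 + $26.98 + $283.24 + $101.79 + $14.54 + $131.39 + $106.38 + $62.07 = $872.28
Net pay = $1,454.20 − $872.28 = $581.92

$581.92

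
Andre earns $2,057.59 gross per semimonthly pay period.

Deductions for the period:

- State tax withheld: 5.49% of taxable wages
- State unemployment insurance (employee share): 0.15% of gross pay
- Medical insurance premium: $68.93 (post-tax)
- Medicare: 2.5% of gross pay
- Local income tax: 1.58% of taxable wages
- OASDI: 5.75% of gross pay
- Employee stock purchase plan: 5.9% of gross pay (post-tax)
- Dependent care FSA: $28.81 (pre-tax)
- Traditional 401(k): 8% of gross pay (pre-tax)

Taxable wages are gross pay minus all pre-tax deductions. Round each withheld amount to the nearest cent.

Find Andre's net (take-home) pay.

Traditional 401(k): $2,057.59 × 0.08 = $164.61
Dependent care FSA: $28.81
Pre-tax total = $164.61 + $28.81 = $193.42
Taxable wages = $2,057.59 − $193.42 = $1,864.17
State tax withheld: $1,864.17 × 0.0549 = $102.34
Local income tax: $1,864.17 × 0.0158 = $29.45
State unemployment insurance (employee share): $2,057.59 × 0.0015 = $3.09
OASDI: $2,057.59 × 0.0575 = $118.31
Medicare: $2,057.59 × 0.025 = $51.44
Employee stock purchase plan: $2,057.59 × 0.059 = $121.40
Medical insurance premium: $68.93
Total deductions = $164.61 + $28.81 + $102.34 + $29.45 + $3.09 + $118.31 + $51.44 + $121.40 + $68.93 = $688.38
Net pay = $2,057.59 − $688.38 = $1,369.21

$1,369.21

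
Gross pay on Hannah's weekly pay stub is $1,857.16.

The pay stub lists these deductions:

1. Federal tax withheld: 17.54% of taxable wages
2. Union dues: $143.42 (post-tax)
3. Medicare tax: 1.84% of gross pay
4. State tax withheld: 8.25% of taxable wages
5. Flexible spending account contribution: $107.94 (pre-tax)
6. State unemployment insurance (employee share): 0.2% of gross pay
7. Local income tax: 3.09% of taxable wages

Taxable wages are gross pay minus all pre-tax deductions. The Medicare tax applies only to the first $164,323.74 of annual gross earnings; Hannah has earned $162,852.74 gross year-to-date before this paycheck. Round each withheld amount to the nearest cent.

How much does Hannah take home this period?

Flexible spending account contribution: $107.94
Taxable wages = $1,857.16 − $107.94 = $1,749.22
State tax withheld: $1,749.22 × 0.0825 = $144.31
Local income tax: $1,749.22 × 0.0309 = $54.05
Federal tax withheld: $1,749.22 × 0.1754 = $306.81
State unemployment insurance (employee share): $1,857.16 × 0.002 = $3.71
Medicare tax: only $164,323.74 − $162,852.74 = $1,471.00 of this check is subject → $1,471.00 × 0.0184 = $27.07
Union dues: $143.42
Total deductions = $107.94 + $144.31 + $54.05 + $306.81 + $3.71 + $27.07 + $143.42 = $787.31
Net pay = $1,857.16 − $787.31 = $1,069.85

$1,069.85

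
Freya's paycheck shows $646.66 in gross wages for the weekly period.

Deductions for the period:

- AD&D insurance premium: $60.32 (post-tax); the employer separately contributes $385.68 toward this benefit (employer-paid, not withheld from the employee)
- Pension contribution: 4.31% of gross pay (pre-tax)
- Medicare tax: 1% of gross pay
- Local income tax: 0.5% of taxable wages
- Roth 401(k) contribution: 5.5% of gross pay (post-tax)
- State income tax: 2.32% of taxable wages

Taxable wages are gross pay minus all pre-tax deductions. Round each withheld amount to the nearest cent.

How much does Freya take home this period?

Pension contribution: $646.66 × 0.0431 = $27.87
Taxable wages = $646.66 − $27.87 = $618.79
Local income tax: $618.79 × 0.005 = $3.09
State income tax: $618.79 × 0.0232 = $14.36
Medicare tax: $646.66 × 0.01 = $6.47
Roth 401(k) contribution: $646.66 × 0.055 = $35.57
AD&D insurance premium: $60.32
(Employer's $385.68 toward AD&D insurance premium is not withheld from the employee.)
Total deductions = $27.87 + $3.09 + $14.36 + $6.47 + $35.57 + $60.32 = $147.68
Net pay = $646.66 − $147.68 = $498.98

$498.98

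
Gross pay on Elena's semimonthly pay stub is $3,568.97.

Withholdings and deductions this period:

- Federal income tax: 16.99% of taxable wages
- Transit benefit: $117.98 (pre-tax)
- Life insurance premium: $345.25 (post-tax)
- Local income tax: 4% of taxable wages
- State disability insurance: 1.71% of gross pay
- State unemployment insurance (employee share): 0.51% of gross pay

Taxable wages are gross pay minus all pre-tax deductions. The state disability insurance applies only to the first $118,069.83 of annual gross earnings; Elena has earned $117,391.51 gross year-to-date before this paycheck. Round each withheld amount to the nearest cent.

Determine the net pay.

$2,351.58

Transit benefit: $117.98
Taxable wages = $3,568.97 − $117.98 = $3,450.99
Local income tax: $3,450.99 × 0.04 = $138.04
Federal income tax: $3,450.99 × 0.1699 = $586.32
State disability insurance: only $118,069.83 − $117,391.51 = $678.32 of this check is subject → $678.32 × 0.0171 = $11.60
State unemployment insurance (employee share): $3,568.97 × 0.0051 = $18.20
Life insurance premium: $345.25
Total deductions = $117.98 + $138.04 + $586.32 + $11.60 + $18.20 + $345.25 = $1,217.39
Net pay = $3,568.97 − $1,217.39 = $2,351.58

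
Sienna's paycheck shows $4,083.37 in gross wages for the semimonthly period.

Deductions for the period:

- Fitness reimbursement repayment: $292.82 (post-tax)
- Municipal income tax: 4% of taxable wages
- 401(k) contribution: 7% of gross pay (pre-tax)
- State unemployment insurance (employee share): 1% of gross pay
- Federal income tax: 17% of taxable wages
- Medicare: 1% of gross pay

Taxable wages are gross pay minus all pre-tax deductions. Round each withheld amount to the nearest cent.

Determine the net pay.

401(k) contribution: $4,083.37 × 0.07 = $285.84
Taxable wages = $4,083.37 − $285.84 = $3,797.53
Municipal income tax: $3,797.53 × 0.04 = $151.90
Federal income tax: $3,797.53 × 0.17 = $645.58
State unemployment insurance (employee share): $4,083.37 × 0.01 = $40.83
Medicare: $4,083.37 × 0.01 = $40.83
Fitness reimbursement repayment: $292.82
Total deductions = $285.84 + $151.90 + $645.58 + $40.83 + $40.83 + $292.82 = $1,457.80
Net pay = $4,083.37 − $1,457.80 = $2,625.57

$2,625.57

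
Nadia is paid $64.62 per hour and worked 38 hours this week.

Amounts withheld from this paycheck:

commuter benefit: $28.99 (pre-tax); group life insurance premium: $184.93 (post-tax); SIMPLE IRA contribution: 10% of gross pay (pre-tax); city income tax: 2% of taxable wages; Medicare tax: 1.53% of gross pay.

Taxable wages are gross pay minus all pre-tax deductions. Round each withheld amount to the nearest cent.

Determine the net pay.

Gross pay: 38 × $64.62 = $2,455.56
SIMPLE IRA contribution: $2,455.56 × 0.1 = $245.56
Commuter benefit: $28.99
Pre-tax total = $245.56 + $28.99 = $274.55
Taxable wages = $2,455.56 − $274.55 = $2,181.01
City income tax: $2,181.01 × 0.02 = $43.62
Medicare tax: $2,455.56 × 0.0153 = $37.57
Group life insurance premium: $184.93
Total deductions = $245.56 + $28.99 + $43.62 + $37.57 + $184.93 = $540.67
Net pay = $2,455.56 − $540.67 = $1,914.89

$1,914.89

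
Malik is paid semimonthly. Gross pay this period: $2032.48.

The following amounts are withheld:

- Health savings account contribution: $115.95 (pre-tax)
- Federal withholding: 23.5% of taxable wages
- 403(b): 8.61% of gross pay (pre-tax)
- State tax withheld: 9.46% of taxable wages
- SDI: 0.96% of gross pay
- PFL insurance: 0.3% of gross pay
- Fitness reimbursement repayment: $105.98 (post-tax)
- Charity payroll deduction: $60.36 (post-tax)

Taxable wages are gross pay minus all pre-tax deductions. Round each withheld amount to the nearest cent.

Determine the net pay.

403(b): $2032.48 × 0.0861 = $175.00
Health savings account contribution: $115.95
Pre-tax total = $175.00 + $115.95 = $290.95
Taxable wages = $2032.48 − $290.95 = $1741.53
Federal withholding: $1741.53 × 0.235 = $409.26
State tax withheld: $1741.53 × 0.0946 = $164.75
PFL insurance: $2032.48 × 0.003 = $6.10
SDI: $2032.48 × 0.0096 = $19.51
Fitness reimbursement repayment: $105.98
Charity payroll deduction: $60.36
Total deductions = $175.00 + $115.95 + $409.26 + $164.75 + $6.10 + $19.51 + $105.98 + $60.36 = $1056.91
Net pay = $2032.48 − $1056.91 = $975.57

$975.57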